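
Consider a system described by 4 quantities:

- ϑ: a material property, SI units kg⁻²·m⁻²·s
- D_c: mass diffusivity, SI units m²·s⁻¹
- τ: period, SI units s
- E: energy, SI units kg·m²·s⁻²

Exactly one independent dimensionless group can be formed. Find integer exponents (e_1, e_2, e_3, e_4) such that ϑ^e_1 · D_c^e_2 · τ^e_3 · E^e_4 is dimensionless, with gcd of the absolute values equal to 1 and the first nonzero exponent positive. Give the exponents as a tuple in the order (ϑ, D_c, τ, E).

(1, -1, 2, 2)

M: e_1·(-2) + e_2·(0) + e_3·(0) + e_4·(1) = 0
L: e_1·(-2) + e_2·(2) + e_3·(0) + e_4·(2) = 0
T: e_1·(1) + e_2·(-1) + e_3·(1) + e_4·(-2) = 0
Solving this homogeneous linear system for the smallest-integer solution (first nonzero entry positive) gives (1, -1, 2, 2).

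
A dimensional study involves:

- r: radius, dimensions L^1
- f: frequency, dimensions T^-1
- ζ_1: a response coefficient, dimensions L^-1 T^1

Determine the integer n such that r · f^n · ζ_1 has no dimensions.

1

Balance the T exponent: (-1)·n from f, plus (0) + (1) = 1 from the rest, must sum to zero.
−n + 1 = 0, so n = 1.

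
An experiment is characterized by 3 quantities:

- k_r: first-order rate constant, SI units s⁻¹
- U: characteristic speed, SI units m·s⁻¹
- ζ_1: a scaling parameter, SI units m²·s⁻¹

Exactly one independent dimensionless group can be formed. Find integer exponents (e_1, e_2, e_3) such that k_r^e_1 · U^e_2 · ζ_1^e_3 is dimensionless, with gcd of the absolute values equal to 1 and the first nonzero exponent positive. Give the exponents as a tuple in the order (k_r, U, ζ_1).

(1, -2, 1)

L: e_1·(0) + e_2·(1) + e_3·(2) = 0
T: e_1·(-1) + e_2·(-1) + e_3·(-1) = 0
Solving this homogeneous linear system for the smallest-integer solution (first nonzero entry positive) gives (1, -2, 1).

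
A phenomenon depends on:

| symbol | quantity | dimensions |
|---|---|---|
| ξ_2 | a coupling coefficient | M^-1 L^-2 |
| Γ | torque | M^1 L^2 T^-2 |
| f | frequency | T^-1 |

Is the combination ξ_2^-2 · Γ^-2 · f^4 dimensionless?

yes

Sum the exponent of each base dimension across the product:
  M: −2·[ξ_2]_M − 2·[Γ]_M + 4·[f]_M = −2·(-1) − 2·(1) + 4·(0) = 0
  L: −2·[ξ_2]_L − 2·[Γ]_L + 4·[f]_L = −2·(-2) − 2·(2) + 4·(0) = 0
  T: −2·[ξ_2]_T − 2·[Γ]_T + 4·[f]_T = −2·(0) − 2·(-2) + 4·(-1) = 0
All base exponents vanish — dimensionless.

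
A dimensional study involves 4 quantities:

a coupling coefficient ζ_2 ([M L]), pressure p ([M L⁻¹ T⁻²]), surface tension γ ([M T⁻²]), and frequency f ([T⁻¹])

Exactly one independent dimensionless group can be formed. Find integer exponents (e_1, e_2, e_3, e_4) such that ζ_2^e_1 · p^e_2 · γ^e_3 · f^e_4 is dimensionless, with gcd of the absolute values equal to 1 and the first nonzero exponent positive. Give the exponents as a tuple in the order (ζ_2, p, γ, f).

(1, 1, -2, 2)

M: e_1·(1) + e_2·(1) + e_3·(1) + e_4·(0) = 0
L: e_1·(1) + e_2·(-1) + e_3·(0) + e_4·(0) = 0
T: e_1·(0) + e_2·(-2) + e_3·(-2) + e_4·(-1) = 0
Solving this homogeneous linear system for the smallest-integer solution (first nonzero entry positive) gives (1, 1, -2, 2).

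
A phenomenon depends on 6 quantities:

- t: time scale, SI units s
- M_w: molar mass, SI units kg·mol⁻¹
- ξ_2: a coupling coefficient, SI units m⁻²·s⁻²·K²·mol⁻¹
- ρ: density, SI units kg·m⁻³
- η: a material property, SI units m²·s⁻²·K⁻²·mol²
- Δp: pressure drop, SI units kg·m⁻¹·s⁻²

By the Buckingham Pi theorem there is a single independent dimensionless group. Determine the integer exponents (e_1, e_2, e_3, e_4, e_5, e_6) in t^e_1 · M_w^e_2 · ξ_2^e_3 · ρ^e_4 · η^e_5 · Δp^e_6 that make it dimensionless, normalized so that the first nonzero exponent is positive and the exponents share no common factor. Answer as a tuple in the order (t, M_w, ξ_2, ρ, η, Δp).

(2, 2, 2, 1, 2, -3)

M: e_1·(0) + e_2·(1) + e_3·(0) + e_4·(1) + e_5·(0) + e_6·(1) = 0
L: e_1·(0) + e_2·(0) + e_3·(-2) + e_4·(-3) + e_5·(2) + e_6·(-1) = 0
T: e_1·(1) + e_2·(0) + e_3·(-2) + e_4·(0) + e_5·(-2) + e_6·(-2) = 0
Θ: e_1·(0) + e_2·(0) + e_3·(2) + e_4·(0) + e_5·(-2) + e_6·(0) = 0
N: e_1·(0) + e_2·(-1) + e_3·(-1) + e_4·(0) + e_5·(2) + e_6·(0) = 0
Solving this homogeneous linear system for the smallest-integer solution (first nonzero entry positive) gives (2, 2, 2, 1, 2, -3).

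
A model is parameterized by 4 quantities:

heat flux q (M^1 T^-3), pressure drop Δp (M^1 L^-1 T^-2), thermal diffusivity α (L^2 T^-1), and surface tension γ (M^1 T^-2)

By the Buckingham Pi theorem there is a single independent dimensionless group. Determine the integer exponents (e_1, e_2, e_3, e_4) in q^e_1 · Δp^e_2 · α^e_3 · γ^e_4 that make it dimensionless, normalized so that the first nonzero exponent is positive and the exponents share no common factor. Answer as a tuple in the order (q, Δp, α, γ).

M: e_1·(1) + e_2·(1) + e_3·(0) + e_4·(1) = 0
L: e_1·(0) + e_2·(-1) + e_3·(2) + e_4·(0) = 0
T: e_1·(-3) + e_2·(-2) + e_3·(-1) + e_4·(-2) = 0
Solving this homogeneous linear system for the smallest-integer solution (first nonzero entry positive) gives (1, -2, -1, 1).

(1, -2, -1, 1)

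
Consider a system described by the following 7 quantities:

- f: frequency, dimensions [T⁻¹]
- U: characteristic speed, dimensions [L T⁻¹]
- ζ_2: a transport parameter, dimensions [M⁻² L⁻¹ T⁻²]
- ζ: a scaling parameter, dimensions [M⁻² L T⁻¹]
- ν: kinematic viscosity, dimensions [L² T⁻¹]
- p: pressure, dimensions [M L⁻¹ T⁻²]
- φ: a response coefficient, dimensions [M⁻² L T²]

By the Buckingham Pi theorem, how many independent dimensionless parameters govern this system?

There are 7 variables and 3 base dimensions (M, L, T).
The dimension matrix has rank 3.
Independent dimensionless groups: 7 − 3 = 4.

4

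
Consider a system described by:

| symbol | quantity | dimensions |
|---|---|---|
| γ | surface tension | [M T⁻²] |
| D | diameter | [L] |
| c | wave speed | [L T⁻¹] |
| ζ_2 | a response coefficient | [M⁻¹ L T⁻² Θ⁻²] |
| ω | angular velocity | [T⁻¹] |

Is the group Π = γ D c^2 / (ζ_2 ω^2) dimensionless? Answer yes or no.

Sum the exponent of each base dimension across the product:
  M: [γ]_M + [D]_M + 2·[c]_M − [ζ_2]_M − 2·[ω]_M = (1) + (0) + 2·(0) − (-1) − 2·(0) = 2
  L: [γ]_L + [D]_L + 2·[c]_L − [ζ_2]_L − 2·[ω]_L = (0) + (1) + 2·(1) − (1) − 2·(0) = 2
  T: [γ]_T + [D]_T + 2·[c]_T − [ζ_2]_T − 2·[ω]_T = (-2) + (0) + 2·(-1) − (-2) − 2·(-1) = 0
  Θ: [γ]_Θ + [D]_Θ + 2·[c]_Θ − [ζ_2]_Θ − 2·[ω]_Θ = (0) + (0) + 2·(0) − (-2) − 2·(0) = 2
Net dimensions [M² L² Θ²] ≠ [1] — not dimensionless.

no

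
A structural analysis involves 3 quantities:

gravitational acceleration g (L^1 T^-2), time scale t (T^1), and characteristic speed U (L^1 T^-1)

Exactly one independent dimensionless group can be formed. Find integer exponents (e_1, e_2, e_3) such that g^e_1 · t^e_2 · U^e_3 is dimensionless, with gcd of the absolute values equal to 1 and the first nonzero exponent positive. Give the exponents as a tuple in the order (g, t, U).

(1, 1, -1)

L: e_1·(1) + e_2·(0) + e_3·(1) = 0
T: e_1·(-2) + e_2·(1) + e_3·(-1) = 0
Solving this homogeneous linear system for the smallest-integer solution (first nonzero entry positive) gives (1, 1, -1).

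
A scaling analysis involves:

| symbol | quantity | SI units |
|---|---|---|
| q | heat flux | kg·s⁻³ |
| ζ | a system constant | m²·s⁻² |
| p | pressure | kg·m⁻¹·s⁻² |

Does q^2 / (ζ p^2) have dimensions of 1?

yes

Sum the exponent of each base dimension across the product:
  M: 2·[q]_M − [ζ]_M − 2·[p]_M = 2·(1) − (0) − 2·(1) = 0
  L: 2·[q]_L − [ζ]_L − 2·[p]_L = 2·(0) − (2) − 2·(-1) = 0
  T: 2·[q]_T − [ζ]_T − 2·[p]_T = 2·(-3) − (-2) − 2·(-2) = 0
All base exponents vanish — dimensionless.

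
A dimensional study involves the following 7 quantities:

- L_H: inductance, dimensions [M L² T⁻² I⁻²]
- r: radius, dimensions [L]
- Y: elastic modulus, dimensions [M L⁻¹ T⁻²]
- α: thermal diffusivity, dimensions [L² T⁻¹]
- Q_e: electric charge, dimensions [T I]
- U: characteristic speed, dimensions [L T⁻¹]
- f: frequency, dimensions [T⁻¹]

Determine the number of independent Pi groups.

There are 7 variables and 4 base dimensions (M, L, T, I).
The dimension matrix has rank 4.
Independent dimensionless groups: 7 − 4 = 3.

3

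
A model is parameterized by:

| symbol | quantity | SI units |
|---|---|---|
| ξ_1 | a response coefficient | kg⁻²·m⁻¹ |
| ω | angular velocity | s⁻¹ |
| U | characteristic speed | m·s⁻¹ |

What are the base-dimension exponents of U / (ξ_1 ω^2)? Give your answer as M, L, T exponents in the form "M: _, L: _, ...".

Collect each base-dimension exponent across the product:
  M: −(-2) − 2·(0) + (0) = 2
  L: −(-1) − 2·(0) + (1) = 2
  T: −(0) − 2·(-1) + (-1) = 1
So the dimensions are [M² L² T].

M: 2, L: 2, T: 1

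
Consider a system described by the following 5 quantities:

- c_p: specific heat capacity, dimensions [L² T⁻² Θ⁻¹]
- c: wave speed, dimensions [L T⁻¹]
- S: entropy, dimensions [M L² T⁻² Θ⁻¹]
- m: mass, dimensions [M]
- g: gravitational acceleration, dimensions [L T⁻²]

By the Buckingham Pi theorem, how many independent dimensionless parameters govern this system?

There are 5 variables and 4 base dimensions (M, L, T, Θ).
The dimension matrix has rank 4.
Independent dimensionless groups: 5 − 4 = 1.

1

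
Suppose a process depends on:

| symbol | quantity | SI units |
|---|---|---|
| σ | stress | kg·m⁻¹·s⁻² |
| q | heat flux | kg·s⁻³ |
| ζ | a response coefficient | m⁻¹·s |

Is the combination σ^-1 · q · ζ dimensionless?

Sum the exponent of each base dimension across the product:
  M: −[σ]_M + [q]_M + [ζ]_M = −(1) + (1) + (0) = 0
  L: −[σ]_L + [q]_L + [ζ]_L = −(-1) + (0) + (-1) = 0
  T: −[σ]_T + [q]_T + [ζ]_T = −(-2) + (-3) + (1) = 0
All base exponents vanish — dimensionless.

yes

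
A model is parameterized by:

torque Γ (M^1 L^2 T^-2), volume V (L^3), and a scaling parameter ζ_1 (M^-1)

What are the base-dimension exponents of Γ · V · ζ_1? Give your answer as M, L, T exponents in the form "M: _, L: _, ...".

M: 0, L: 5, T: -2

Collect each base-dimension exponent across the product:
  M: (1) + (0) + (-1) = 0
  L: (2) + (3) + (0) = 5
  T: (-2) + (0) + (0) = -2
So the dimensions are [L⁵ T⁻²].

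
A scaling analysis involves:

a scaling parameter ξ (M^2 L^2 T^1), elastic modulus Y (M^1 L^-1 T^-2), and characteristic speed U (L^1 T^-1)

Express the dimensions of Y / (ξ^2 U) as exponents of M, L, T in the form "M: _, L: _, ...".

M: -3, L: -6, T: -3

Collect each base-dimension exponent across the product:
  M: −2·(2) + (1) − (0) = -3
  L: −2·(2) + (-1) − (1) = -6
  T: −2·(1) + (-2) − (-1) = -3
So the dimensions are [M⁻³ L⁻⁶ T⁻³].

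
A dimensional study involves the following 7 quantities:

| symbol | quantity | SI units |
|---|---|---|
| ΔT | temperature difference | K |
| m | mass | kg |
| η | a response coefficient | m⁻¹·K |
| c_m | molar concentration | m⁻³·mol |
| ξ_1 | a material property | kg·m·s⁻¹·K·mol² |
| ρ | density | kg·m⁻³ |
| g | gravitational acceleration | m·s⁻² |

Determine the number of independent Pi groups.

2

There are 7 variables and 5 base dimensions (M, L, T, Θ, N).
The dimension matrix has rank 5.
Independent dimensionless groups: 7 − 5 = 2.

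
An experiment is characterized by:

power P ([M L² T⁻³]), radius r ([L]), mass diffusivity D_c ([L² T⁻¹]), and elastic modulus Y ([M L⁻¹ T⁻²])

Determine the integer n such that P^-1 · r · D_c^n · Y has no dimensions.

Balance the L exponent: (2)·n from D_c, plus −(2) + (1) + (-1) = -2 from the rest, must sum to zero.
2n − 2 = 0, so n = 1.

1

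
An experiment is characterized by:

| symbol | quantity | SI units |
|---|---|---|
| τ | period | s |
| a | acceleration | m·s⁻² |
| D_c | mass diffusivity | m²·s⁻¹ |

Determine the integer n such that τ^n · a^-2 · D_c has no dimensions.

Balance the T exponent: (1)·n from τ, plus −2·(-2) + (-1) = 3 from the rest, must sum to zero.
n + 3 = 0, so n = -3.

-3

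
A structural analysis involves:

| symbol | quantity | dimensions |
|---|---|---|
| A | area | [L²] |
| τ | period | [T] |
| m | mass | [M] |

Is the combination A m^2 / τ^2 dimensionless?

Sum the exponent of each base dimension across the product:
  M: [A]_M − 2·[τ]_M + 2·[m]_M = (0) − 2·(0) + 2·(1) = 2
  L: [A]_L − 2·[τ]_L + 2·[m]_L = (2) − 2·(0) + 2·(0) = 2
  T: [A]_T − 2·[τ]_T + 2·[m]_T = (0) − 2·(1) + 2·(0) = -2
Net dimensions [M² L² T⁻²] ≠ [1] — not dimensionless.

no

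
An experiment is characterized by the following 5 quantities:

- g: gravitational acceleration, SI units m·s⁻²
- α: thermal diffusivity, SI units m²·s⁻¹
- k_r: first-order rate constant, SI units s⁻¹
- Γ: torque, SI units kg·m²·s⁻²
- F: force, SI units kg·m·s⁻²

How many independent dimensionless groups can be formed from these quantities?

2

There are 5 variables and 3 base dimensions (M, L, T).
The dimension matrix has rank 3.
Independent dimensionless groups: 5 − 3 = 2.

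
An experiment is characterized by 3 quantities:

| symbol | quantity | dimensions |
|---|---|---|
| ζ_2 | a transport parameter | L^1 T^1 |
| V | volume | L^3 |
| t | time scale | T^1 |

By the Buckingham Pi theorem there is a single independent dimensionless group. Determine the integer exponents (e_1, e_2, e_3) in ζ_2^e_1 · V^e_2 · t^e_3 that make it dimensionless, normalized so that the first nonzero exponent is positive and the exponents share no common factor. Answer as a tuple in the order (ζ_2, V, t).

(3, -1, -3)

L: e_1·(1) + e_2·(3) + e_3·(0) = 0
T: e_1·(1) + e_2·(0) + e_3·(1) = 0
Solving this homogeneous linear system for the smallest-integer solution (first nonzero entry positive) gives (3, -1, -3).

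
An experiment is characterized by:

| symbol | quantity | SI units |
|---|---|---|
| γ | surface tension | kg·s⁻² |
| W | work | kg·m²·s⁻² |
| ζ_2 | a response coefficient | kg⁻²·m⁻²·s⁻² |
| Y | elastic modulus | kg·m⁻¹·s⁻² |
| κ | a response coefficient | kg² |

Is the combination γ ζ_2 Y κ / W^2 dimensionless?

Sum the exponent of each base dimension across the product:
  M: [γ]_M − 2·[W]_M + [ζ_2]_M + [Y]_M + [κ]_M = (1) − 2·(1) + (-2) + (1) + (2) = 0
  L: [γ]_L − 2·[W]_L + [ζ_2]_L + [Y]_L + [κ]_L = (0) − 2·(2) + (-2) + (-1) + (0) = -7
  T: [γ]_T − 2·[W]_T + [ζ_2]_T + [Y]_T + [κ]_T = (-2) − 2·(-2) + (-2) + (-2) + (0) = -2
Net dimensions [L⁻⁷ T⁻²] ≠ [1] — not dimensionless.

no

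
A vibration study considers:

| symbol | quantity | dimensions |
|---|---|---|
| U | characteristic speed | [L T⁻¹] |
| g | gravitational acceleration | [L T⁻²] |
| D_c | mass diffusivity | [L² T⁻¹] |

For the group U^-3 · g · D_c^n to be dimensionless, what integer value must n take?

Balance the L exponent: (2)·n from D_c, plus −3·(1) + (1) = -2 from the rest, must sum to zero.
2n − 2 = 0, so n = 1.

1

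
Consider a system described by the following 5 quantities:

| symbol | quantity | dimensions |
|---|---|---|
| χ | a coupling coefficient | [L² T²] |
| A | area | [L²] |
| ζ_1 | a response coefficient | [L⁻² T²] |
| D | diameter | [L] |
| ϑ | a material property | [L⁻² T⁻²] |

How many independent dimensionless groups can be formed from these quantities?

3

There are 5 variables and 2 base dimensions (L, T).
The dimension matrix has rank 2.
Independent dimensionless groups: 5 − 2 = 3.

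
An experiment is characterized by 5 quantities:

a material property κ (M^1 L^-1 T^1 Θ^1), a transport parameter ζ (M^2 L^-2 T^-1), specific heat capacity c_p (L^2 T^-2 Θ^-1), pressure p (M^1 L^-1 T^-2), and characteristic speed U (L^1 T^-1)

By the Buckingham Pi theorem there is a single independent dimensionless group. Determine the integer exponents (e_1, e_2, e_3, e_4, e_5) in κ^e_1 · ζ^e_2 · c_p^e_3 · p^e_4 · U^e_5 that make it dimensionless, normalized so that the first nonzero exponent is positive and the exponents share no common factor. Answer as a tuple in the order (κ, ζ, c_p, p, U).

M: e_1·(1) + e_2·(2) + e_3·(0) + e_4·(1) + e_5·(0) = 0
L: e_1·(-1) + e_2·(-2) + e_3·(2) + e_4·(-1) + e_5·(1) = 0
T: e_1·(1) + e_2·(-1) + e_3·(-2) + e_4·(-2) + e_5·(-1) = 0
Θ: e_1·(1) + e_2·(0) + e_3·(-1) + e_4·(0) + e_5·(0) = 0
Solving this homogeneous linear system for the smallest-integer solution (first nonzero entry positive) gives (1, -1, 1, 1, -2).

(1, -1, 1, 1, -2)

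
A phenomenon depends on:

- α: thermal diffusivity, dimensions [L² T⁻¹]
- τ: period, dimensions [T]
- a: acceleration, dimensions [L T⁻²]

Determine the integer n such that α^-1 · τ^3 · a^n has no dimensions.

Balance the L exponent: (1)·n from a, plus −(2) + 3·(0) = -2 from the rest, must sum to zero.
n − 2 = 0, so n = 2.

2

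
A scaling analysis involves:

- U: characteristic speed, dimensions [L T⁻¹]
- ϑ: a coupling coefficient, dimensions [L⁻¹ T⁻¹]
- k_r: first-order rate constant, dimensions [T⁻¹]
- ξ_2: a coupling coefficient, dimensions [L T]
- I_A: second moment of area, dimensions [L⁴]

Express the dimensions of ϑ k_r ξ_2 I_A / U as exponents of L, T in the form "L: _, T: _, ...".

L: 3, T: 0

Collect each base-dimension exponent across the product:
  L: −(1) + (-1) + (0) + (1) + (4) = 3
  T: −(-1) + (-1) + (-1) + (1) + (0) = 0
So the dimensions are [L³].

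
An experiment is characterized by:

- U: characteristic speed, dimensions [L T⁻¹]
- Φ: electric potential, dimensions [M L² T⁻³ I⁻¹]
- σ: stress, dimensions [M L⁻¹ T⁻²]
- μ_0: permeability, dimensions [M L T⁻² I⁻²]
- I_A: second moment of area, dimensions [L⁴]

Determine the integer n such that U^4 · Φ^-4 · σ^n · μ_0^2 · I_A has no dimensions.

Balance the M exponent: (1)·n from σ, plus 4·(0) − 4·(1) + 2·(1) + (0) = -2 from the rest, must sum to zero.
n − 2 = 0, so n = 2.

2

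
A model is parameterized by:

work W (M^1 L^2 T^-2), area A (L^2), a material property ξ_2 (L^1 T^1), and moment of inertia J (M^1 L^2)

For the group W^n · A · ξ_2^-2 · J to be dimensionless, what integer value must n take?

-1

Balance the M exponent: (1)·n from W, plus (0) − 2·(0) + (1) = 1 from the rest, must sum to zero.
n + 1 = 0, so n = -1.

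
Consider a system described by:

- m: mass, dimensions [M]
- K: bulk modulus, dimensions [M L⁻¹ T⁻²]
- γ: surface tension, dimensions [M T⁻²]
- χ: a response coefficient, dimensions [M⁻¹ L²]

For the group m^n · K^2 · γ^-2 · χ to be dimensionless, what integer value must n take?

1

Balance the M exponent: (1)·n from m, plus 2·(1) − 2·(1) + (-1) = -1 from the rest, must sum to zero.
n − 1 = 0, so n = 1.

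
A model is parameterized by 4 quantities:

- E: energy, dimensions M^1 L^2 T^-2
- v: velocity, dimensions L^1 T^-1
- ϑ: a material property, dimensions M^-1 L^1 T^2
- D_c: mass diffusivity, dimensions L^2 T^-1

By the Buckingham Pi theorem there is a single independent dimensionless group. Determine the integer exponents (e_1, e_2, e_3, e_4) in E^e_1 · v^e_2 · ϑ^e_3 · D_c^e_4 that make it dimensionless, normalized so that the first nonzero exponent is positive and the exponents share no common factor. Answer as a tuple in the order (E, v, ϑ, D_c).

M: e_1·(1) + e_2·(0) + e_3·(-1) + e_4·(0) = 0
L: e_1·(2) + e_2·(1) + e_3·(1) + e_4·(2) = 0
T: e_1·(-2) + e_2·(-1) + e_3·(2) + e_4·(-1) = 0
Solving this homogeneous linear system for the smallest-integer solution (first nonzero entry positive) gives (1, 3, 1, -3).

(1, 3, 1, -3)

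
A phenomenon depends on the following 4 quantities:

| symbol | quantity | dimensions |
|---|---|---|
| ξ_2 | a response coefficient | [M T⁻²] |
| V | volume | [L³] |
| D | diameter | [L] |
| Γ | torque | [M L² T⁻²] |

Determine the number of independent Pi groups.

There are 4 variables and 3 base dimensions (M, L, T).
The dimension matrix has rank 2 (less than 3: the dimension vectors are linearly dependent).
Independent dimensionless groups: 4 − 2 = 2.

2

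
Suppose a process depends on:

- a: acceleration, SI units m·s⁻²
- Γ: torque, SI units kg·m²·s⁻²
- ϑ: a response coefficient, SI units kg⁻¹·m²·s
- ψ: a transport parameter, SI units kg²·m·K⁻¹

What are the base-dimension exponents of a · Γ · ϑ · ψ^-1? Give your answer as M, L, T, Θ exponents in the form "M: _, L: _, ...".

M: -2, L: 4, T: -3, Θ: 1

Collect each base-dimension exponent across the product:
  M: (0) + (1) + (-1) − (2) = -2
  L: (1) + (2) + (2) − (1) = 4
  T: (-2) + (-2) + (1) − (0) = -3
  Θ: (0) + (0) + (0) − (-1) = 1
So the dimensions are [M⁻² L⁴ T⁻³ Θ].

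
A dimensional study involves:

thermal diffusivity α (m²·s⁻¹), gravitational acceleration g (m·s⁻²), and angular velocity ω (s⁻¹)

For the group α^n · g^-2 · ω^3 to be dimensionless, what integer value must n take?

1

Balance the L exponent: (2)·n from α, plus −2·(1) + 3·(0) = -2 from the rest, must sum to zero.
2n − 2 = 0, so n = 1.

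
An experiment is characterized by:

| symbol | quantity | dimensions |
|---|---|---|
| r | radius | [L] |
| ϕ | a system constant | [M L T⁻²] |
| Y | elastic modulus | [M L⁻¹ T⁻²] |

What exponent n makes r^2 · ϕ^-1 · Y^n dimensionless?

Balance the M exponent: (1)·n from Y, plus 2·(0) − (1) = -1 from the rest, must sum to zero.
n − 1 = 0, so n = 1.

1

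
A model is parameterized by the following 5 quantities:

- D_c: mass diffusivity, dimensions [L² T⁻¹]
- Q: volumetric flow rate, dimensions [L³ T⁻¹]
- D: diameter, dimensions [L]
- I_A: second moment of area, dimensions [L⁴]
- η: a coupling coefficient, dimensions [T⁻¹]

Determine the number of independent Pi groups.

There are 5 variables and 2 base dimensions (L, T).
The dimension matrix has rank 2.
Independent dimensionless groups: 5 − 2 = 3.

3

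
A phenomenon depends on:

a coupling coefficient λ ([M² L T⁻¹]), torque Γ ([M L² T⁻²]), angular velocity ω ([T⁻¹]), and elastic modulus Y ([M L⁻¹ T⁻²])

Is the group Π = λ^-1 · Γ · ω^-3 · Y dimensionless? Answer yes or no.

Sum the exponent of each base dimension across the product:
  M: −[λ]_M + [Γ]_M − 3·[ω]_M + [Y]_M = −(2) + (1) − 3·(0) + (1) = 0
  L: −[λ]_L + [Γ]_L − 3·[ω]_L + [Y]_L = −(1) + (2) − 3·(0) + (-1) = 0
  T: −[λ]_T + [Γ]_T − 3·[ω]_T + [Y]_T = −(-1) + (-2) − 3·(-1) + (-2) = 0
All base exponents vanish — dimensionless.

yes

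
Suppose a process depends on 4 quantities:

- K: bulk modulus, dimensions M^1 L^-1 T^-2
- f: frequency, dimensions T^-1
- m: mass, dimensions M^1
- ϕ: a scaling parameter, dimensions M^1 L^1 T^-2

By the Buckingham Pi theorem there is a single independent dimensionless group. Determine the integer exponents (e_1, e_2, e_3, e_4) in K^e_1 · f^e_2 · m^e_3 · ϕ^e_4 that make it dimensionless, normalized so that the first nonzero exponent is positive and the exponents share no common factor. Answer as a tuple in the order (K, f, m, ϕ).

(1, -4, -2, 1)

M: e_1·(1) + e_2·(0) + e_3·(1) + e_4·(1) = 0
L: e_1·(-1) + e_2·(0) + e_3·(0) + e_4·(1) = 0
T: e_1·(-2) + e_2·(-1) + e_3·(0) + e_4·(-2) = 0
Solving this homogeneous linear system for the smallest-integer solution (first nonzero entry positive) gives (1, -4, -2, 1).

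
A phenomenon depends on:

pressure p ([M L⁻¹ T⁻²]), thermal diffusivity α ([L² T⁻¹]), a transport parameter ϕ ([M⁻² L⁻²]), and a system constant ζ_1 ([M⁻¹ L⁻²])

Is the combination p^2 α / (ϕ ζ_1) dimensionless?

Sum the exponent of each base dimension across the product:
  M: 2·[p]_M + [α]_M − [ϕ]_M − [ζ_1]_M = 2·(1) + (0) − (-2) − (-1) = 5
  L: 2·[p]_L + [α]_L − [ϕ]_L − [ζ_1]_L = 2·(-1) + (2) − (-2) − (-2) = 4
  T: 2·[p]_T + [α]_T − [ϕ]_T − [ζ_1]_T = 2·(-2) + (-1) − (0) − (0) = -5
Net dimensions [M⁵ L⁴ T⁻⁵] ≠ [1] — not dimensionless.

no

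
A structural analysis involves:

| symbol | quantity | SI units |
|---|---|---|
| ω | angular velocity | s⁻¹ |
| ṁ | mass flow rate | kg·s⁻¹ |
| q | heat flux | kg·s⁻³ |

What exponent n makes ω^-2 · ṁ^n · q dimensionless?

-1

Balance the M exponent: (1)·n from ṁ, plus −2·(0) + (1) = 1 from the rest, must sum to zero.
n + 1 = 0, so n = -1.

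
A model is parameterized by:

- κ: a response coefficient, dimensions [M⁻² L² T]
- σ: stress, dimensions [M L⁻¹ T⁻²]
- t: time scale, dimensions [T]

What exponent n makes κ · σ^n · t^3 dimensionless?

2

Balance the M exponent: (1)·n from σ, plus (-2) + 3·(0) = -2 from the rest, must sum to zero.
n − 2 = 0, so n = 2.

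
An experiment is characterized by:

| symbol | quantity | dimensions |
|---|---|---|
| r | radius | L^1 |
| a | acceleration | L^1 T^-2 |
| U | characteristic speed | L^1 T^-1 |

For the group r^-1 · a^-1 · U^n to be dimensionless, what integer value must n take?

Balance the L exponent: (1)·n from U, plus −(1) − (1) = -2 from the rest, must sum to zero.
n − 2 = 0, so n = 2.

2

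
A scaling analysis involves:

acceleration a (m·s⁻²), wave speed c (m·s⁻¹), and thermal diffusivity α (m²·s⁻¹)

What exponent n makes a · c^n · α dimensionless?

Balance the L exponent: (1)·n from c, plus (1) + (2) = 3 from the rest, must sum to zero.
n + 3 = 0, so n = -3.

-3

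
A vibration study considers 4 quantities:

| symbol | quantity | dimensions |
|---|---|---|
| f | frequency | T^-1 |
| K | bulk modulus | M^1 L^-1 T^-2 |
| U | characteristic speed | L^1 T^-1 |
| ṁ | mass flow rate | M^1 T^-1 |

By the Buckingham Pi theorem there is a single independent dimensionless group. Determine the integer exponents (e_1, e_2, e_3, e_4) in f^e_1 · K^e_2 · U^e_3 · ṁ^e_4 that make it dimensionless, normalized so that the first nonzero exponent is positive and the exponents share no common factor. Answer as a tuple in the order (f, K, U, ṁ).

(2, -1, -1, 1)

M: e_1·(0) + e_2·(1) + e_3·(0) + e_4·(1) = 0
L: e_1·(0) + e_2·(-1) + e_3·(1) + e_4·(0) = 0
T: e_1·(-1) + e_2·(-2) + e_3·(-1) + e_4·(-1) = 0
Solving this homogeneous linear system for the smallest-integer solution (first nonzero entry positive) gives (2, -1, -1, 1).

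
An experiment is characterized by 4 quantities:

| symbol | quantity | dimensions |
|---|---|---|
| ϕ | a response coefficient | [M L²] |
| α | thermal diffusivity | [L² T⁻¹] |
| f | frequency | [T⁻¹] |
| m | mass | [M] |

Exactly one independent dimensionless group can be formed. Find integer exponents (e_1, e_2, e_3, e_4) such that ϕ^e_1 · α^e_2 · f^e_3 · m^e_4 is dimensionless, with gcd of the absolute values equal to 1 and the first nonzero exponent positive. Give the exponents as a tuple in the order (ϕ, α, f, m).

(1, -1, 1, -1)

M: e_1·(1) + e_2·(0) + e_3·(0) + e_4·(1) = 0
L: e_1·(2) + e_2·(2) + e_3·(0) + e_4·(0) = 0
T: e_1·(0) + e_2·(-1) + e_3·(-1) + e_4·(0) = 0
Solving this homogeneous linear system for the smallest-integer solution (first nonzero entry positive) gives (1, -1, 1, -1).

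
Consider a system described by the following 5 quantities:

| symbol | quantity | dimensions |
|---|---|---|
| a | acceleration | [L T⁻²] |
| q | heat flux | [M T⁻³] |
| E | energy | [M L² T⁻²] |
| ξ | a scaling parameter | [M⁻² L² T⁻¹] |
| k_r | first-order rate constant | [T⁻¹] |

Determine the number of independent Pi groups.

2

There are 5 variables and 3 base dimensions (M, L, T).
The dimension matrix has rank 3.
Independent dimensionless groups: 5 − 3 = 2.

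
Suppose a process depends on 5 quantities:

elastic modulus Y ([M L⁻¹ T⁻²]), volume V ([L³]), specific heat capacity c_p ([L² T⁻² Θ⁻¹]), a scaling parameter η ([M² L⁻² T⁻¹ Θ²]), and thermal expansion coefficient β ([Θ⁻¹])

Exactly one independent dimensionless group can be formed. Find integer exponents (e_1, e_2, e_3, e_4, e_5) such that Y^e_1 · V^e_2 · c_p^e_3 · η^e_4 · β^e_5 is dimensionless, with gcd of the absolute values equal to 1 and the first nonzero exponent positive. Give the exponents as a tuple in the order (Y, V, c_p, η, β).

(4, 2, -3, -2, -1)

M: e_1·(1) + e_2·(0) + e_3·(0) + e_4·(2) + e_5·(0) = 0
L: e_1·(-1) + e_2·(3) + e_3·(2) + e_4·(-2) + e_5·(0) = 0
T: e_1·(-2) + e_2·(0) + e_3·(-2) + e_4·(-1) + e_5·(0) = 0
Θ: e_1·(0) + e_2·(0) + e_3·(-1) + e_4·(2) + e_5·(-1) = 0
Solving this homogeneous linear system for the smallest-integer solution (first nonzero entry positive) gives (4, 2, -3, -2, -1).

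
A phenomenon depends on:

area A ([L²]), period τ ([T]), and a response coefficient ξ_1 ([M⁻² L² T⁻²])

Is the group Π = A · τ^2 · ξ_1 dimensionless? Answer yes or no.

Sum the exponent of each base dimension across the product:
  M: [A]_M + 2·[τ]_M + [ξ_1]_M = (0) + 2·(0) + (-2) = -2
  L: [A]_L + 2·[τ]_L + [ξ_1]_L = (2) + 2·(0) + (2) = 4
  T: [A]_T + 2·[τ]_T + [ξ_1]_T = (0) + 2·(1) + (-2) = 0
Net dimensions [M⁻² L⁴] ≠ [1] — not dimensionless.

no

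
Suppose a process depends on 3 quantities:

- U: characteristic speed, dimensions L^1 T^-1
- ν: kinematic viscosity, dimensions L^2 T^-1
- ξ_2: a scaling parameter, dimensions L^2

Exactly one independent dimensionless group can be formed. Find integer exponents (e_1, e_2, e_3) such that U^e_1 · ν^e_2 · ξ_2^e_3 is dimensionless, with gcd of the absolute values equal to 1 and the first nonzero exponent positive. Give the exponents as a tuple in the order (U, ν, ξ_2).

(2, -2, 1)

L: e_1·(1) + e_2·(2) + e_3·(2) = 0
T: e_1·(-1) + e_2·(-1) + e_3·(0) = 0
Solving this homogeneous linear system for the smallest-integer solution (first nonzero entry positive) gives (2, -2, 1).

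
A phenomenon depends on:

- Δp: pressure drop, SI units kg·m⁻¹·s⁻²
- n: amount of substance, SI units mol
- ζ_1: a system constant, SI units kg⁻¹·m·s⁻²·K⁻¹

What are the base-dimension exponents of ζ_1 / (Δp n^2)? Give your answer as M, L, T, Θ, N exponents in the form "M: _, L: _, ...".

M: -2, L: 2, T: 0, Θ: -1, N: -2

Collect each base-dimension exponent across the product:
  M: −(1) − 2·(0) + (-1) = -2
  L: −(-1) − 2·(0) + (1) = 2
  T: −(-2) − 2·(0) + (-2) = 0
  Θ: −(0) − 2·(0) + (-1) = -1
  N: −(0) − 2·(1) + (0) = -2
So the dimensions are [M⁻² L² Θ⁻¹ N⁻²].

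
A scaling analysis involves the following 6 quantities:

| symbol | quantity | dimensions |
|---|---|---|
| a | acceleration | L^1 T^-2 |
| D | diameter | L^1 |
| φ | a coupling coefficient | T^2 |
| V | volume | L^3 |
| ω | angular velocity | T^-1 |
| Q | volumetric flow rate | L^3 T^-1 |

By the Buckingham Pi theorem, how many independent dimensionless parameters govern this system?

4

There are 6 variables and 2 base dimensions (L, T).
The dimension matrix has rank 2.
Independent dimensionless groups: 6 − 2 = 4.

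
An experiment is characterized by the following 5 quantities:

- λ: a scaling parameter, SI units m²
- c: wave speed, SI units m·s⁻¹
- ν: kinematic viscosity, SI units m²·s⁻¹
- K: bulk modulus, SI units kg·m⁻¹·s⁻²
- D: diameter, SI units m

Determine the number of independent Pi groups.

There are 5 variables and 3 base dimensions (M, L, T).
The dimension matrix has rank 3.
Independent dimensionless groups: 5 − 3 = 2.

2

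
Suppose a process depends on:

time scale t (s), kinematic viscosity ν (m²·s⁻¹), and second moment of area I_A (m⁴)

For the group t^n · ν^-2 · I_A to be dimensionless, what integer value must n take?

-2

Balance the T exponent: (1)·n from t, plus −2·(-1) + (0) = 2 from the rest, must sum to zero.
n + 2 = 0, so n = -2.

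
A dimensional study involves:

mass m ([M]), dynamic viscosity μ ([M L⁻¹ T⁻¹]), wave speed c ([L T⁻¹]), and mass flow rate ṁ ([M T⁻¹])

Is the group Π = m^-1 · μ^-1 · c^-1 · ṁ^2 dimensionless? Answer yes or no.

yes

Sum the exponent of each base dimension across the product:
  M: −[m]_M − [μ]_M − [c]_M + 2·[ṁ]_M = −(1) − (1) − (0) + 2·(1) = 0
  L: −[m]_L − [μ]_L − [c]_L + 2·[ṁ]_L = −(0) − (-1) − (1) + 2·(0) = 0
  T: −[m]_T − [μ]_T − [c]_T + 2·[ṁ]_T = −(0) − (-1) − (-1) + 2·(-1) = 0
  Θ: −[m]_Θ − [μ]_Θ − [c]_Θ + 2·[ṁ]_Θ = −(0) − (0) − (0) + 2·(0) = 0
All base exponents vanish — dimensionless.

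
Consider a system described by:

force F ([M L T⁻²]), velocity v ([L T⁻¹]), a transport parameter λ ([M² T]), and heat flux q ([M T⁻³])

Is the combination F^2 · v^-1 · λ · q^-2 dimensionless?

no

Sum the exponent of each base dimension across the product:
  M: 2·[F]_M − [v]_M + [λ]_M − 2·[q]_M = 2·(1) − (0) + (2) − 2·(1) = 2
  L: 2·[F]_L − [v]_L + [λ]_L − 2·[q]_L = 2·(1) − (1) + (0) − 2·(0) = 1
  T: 2·[F]_T − [v]_T + [λ]_T − 2·[q]_T = 2·(-2) − (-1) + (1) − 2·(-3) = 4
Net dimensions [M² L T⁴] ≠ [1] — not dimensionless.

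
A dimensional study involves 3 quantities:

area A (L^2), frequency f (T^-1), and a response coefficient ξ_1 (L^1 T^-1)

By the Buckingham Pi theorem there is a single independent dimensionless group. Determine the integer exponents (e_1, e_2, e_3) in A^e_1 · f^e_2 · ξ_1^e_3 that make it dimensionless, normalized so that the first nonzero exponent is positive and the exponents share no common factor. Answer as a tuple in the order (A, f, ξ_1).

(1, 2, -2)

L: e_1·(2) + e_2·(0) + e_3·(1) = 0
T: e_1·(0) + e_2·(-1) + e_3·(-1) = 0
Solving this homogeneous linear system for the smallest-integer solution (first nonzero entry positive) gives (1, 2, -2).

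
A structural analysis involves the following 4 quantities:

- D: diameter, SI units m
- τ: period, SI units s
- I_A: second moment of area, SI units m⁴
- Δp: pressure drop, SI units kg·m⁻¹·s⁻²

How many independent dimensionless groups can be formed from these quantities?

There are 4 variables and 3 base dimensions (M, L, T).
The dimension matrix has rank 3.
Independent dimensionless groups: 4 − 3 = 1.

1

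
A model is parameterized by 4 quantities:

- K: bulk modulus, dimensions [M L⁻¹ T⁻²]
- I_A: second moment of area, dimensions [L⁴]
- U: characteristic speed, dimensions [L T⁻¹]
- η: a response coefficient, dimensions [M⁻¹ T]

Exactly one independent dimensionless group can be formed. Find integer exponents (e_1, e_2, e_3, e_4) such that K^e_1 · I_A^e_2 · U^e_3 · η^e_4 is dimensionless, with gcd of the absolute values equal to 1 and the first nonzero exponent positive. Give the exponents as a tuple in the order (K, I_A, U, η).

M: e_1·(1) + e_2·(0) + e_3·(0) + e_4·(-1) = 0
L: e_1·(-1) + e_2·(4) + e_3·(1) + e_4·(0) = 0
T: e_1·(-2) + e_2·(0) + e_3·(-1) + e_4·(1) = 0
Solving this homogeneous linear system for the smallest-integer solution (first nonzero entry positive) gives (2, 1, -2, 2).

(2, 1, -2, 2)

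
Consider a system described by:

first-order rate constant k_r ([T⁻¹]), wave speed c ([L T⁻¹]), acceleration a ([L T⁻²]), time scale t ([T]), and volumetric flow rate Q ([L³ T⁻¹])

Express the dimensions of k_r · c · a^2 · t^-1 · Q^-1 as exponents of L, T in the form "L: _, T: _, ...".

Collect each base-dimension exponent across the product:
  L: (0) + (1) + 2·(1) − (0) − (3) = 0
  T: (-1) + (-1) + 2·(-2) − (1) − (-1) = -6
So the dimensions are [T⁻⁶].

L: 0, T: -6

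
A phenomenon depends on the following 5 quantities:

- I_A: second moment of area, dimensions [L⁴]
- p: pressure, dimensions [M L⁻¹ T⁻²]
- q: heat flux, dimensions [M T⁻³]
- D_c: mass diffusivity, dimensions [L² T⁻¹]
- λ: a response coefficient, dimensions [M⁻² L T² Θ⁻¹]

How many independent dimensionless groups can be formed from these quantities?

There are 5 variables and 4 base dimensions (M, L, T, Θ).
The dimension matrix has rank 4.
Independent dimensionless groups: 5 − 4 = 1.

1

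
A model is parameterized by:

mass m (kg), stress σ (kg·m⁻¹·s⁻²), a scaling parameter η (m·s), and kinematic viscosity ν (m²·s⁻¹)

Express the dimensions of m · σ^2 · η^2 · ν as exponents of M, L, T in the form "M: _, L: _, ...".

M: 3, L: 2, T: -3

Collect each base-dimension exponent across the product:
  M: (1) + 2·(1) + 2·(0) + (0) = 3
  L: (0) + 2·(-1) + 2·(1) + (2) = 2
  T: (0) + 2·(-2) + 2·(1) + (-1) = -3
So the dimensions are [M³ L² T⁻³].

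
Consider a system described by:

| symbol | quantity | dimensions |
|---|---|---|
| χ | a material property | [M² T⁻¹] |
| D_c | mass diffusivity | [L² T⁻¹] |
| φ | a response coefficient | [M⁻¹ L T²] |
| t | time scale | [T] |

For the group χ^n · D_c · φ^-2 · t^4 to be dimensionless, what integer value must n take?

-1

Balance the M exponent: (2)·n from χ, plus (0) − 2·(-1) + 4·(0) = 2 from the rest, must sum to zero.
2n + 2 = 0, so n = -1.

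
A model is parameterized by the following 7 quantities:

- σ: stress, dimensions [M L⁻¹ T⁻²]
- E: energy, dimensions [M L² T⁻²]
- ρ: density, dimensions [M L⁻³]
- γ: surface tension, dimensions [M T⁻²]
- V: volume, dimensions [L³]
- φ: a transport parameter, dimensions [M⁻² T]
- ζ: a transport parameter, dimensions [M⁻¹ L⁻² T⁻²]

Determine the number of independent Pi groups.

There are 7 variables and 3 base dimensions (M, L, T).
The dimension matrix has rank 3.
Independent dimensionless groups: 7 − 3 = 4.

4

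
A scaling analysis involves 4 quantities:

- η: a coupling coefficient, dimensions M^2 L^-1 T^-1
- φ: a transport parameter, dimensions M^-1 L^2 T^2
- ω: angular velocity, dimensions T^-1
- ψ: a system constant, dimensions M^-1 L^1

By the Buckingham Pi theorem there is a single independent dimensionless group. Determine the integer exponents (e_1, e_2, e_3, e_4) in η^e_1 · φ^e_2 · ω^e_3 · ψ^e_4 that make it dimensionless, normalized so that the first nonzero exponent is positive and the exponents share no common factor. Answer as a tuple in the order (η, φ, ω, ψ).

(1, -1, -3, 3)

M: e_1·(2) + e_2·(-1) + e_3·(0) + e_4·(-1) = 0
L: e_1·(-1) + e_2·(2) + e_3·(0) + e_4·(1) = 0
T: e_1·(-1) + e_2·(2) + e_3·(-1) + e_4·(0) = 0
Solving this homogeneous linear system for the smallest-integer solution (first nonzero entry positive) gives (1, -1, -3, 3).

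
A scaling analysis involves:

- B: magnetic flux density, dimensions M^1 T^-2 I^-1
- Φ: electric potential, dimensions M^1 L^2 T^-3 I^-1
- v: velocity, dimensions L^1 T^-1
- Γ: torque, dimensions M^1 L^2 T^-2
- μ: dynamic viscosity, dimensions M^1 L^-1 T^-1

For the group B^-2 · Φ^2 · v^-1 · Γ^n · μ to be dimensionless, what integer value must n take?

-1

Balance the M exponent: (1)·n from Γ, plus −2·(1) + 2·(1) − (0) + (1) = 1 from the rest, must sum to zero.
n + 1 = 0, so n = -1.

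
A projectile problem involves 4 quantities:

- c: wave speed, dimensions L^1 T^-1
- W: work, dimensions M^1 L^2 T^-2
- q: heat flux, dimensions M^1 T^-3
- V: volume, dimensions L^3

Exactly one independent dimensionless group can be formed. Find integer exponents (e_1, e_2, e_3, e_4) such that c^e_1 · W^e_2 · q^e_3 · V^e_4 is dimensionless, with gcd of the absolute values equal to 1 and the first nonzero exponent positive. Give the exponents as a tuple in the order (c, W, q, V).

M: e_1·(0) + e_2·(1) + e_3·(1) + e_4·(0) = 0
L: e_1·(1) + e_2·(2) + e_3·(0) + e_4·(3) = 0
T: e_1·(-1) + e_2·(-2) + e_3·(-3) + e_4·(0) = 0
Solving this homogeneous linear system for the smallest-integer solution (first nonzero entry positive) gives (1, 1, -1, -1).

(1, 1, -1, -1)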